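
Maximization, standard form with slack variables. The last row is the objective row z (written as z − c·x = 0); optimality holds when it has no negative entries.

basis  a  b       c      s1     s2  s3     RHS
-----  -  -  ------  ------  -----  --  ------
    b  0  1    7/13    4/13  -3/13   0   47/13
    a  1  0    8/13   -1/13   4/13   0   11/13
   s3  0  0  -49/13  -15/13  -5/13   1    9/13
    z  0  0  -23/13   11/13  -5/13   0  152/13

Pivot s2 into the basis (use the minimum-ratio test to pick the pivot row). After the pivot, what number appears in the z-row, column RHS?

Ratio test on column s2 — row 1: entry -3/13 ≤ 0; row 2: (11/13)/(4/13) = 11/4; row 3: entry -5/13 ≤ 0. Minimum is 11/4 at row 2 (a leaves); pivot element 4/13.
Divide row 2 by 4/13; eliminate column s2 from the other rows.
z-row update in column RHS: 152/13 − (-5/13)·(11/4) = 51/4.

51/4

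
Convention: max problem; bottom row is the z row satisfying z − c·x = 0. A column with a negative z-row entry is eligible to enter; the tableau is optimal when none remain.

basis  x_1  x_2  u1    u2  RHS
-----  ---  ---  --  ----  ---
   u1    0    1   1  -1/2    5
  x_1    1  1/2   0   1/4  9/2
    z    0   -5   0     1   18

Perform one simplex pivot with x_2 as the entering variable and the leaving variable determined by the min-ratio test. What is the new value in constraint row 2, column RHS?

2

Ratio test on column x_2 — row 1: 5/1 = 5; row 2: (9/2)/(1/2) = 9. Minimum is 5 at row 1 (u1 leaves); pivot element 1.
Divide row 1 by 1; eliminate column x_2 from the other rows.
Row 2 update in column RHS: 9/2 − (1/2)·5 = 2.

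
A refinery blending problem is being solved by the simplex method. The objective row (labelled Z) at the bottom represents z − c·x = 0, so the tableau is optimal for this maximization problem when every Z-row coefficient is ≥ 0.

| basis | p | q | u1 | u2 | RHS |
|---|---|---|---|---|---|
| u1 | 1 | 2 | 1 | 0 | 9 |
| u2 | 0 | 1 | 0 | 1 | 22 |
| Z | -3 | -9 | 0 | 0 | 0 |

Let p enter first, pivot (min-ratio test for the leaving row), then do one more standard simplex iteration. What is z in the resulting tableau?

81/2

Ratio test on column p — row 1: 9/1 = 9; row 2: entry 0 ≤ 0. Minimum is 9 at row 1 (u1 leaves); pivot element 1.
Pivot on row 1; the Z-row RHS becomes 0 − (-3)·9 = 27.
Next entering variable (most negative Z-row entry -3): q.
Ratio test on column q — row 1: 9/2 = 9/2; row 2: 22/1 = 22. Minimum is 9/2 at row 1 (p leaves); pivot element 2.
After the second pivot the Z-row RHS is 27 − (-3)·(9/2) = 81/2.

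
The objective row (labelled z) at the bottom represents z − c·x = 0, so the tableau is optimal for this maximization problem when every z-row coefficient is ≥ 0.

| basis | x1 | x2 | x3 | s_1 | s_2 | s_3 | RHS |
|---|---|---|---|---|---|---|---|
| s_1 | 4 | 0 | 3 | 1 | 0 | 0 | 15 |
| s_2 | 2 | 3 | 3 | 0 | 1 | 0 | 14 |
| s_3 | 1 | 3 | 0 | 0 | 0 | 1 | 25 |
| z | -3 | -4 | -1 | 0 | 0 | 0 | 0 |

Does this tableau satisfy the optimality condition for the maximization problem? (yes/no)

The z-row has a negative entry -4 in column x2, so it is not optimal.

no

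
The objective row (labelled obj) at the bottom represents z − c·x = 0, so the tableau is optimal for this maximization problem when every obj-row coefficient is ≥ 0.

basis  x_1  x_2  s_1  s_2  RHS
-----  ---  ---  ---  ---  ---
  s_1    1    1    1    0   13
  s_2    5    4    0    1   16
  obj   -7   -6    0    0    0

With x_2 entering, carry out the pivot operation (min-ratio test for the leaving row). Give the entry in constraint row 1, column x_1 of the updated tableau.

-1/4

Ratio test on column x_2 — row 1: 13/1 = 13; row 2: 16/4 = 4. Minimum is 4 at row 2 (s_2 leaves); pivot element 4.
Divide row 2 by 4; eliminate column x_2 from the other rows.
Row 1 update in column x_1: 1 − 1·(5/4) = -1/4.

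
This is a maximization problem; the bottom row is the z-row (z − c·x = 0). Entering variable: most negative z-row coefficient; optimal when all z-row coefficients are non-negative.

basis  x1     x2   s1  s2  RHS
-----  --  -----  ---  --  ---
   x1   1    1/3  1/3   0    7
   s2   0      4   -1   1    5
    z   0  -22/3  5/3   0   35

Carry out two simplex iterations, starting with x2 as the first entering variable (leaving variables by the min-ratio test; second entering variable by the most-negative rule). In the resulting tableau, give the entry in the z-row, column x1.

Ratio test on column x2 — row 1: 7/(1/3) = 21; row 2: 5/4 = 5/4. Minimum is 5/4 at row 2 (s2 leaves); pivot element 4.
Divide row 2 by 4; eliminate column x2 from the other rows.
Second iteration: most negative z-row entry is -1/6 in column s1, so s1 enters.
Ratio test on column s1 — row 1: (79/12)/(5/12) = 79/5; row 2: entry -1/4 ≤ 0. Minimum is 79/5 at row 1 (x1 leaves); pivot element 5/12.
Divide row 1 by 5/12; eliminate column s1 from the other rows.
After both pivots, the entry at the z-row, column x1 is 2/5.

2/5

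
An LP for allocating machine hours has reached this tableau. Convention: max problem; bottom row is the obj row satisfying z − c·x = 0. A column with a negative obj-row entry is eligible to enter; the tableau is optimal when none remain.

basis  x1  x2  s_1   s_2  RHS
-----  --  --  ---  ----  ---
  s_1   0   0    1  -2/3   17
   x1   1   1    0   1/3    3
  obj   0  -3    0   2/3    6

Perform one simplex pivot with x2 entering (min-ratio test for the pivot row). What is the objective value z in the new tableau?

15

Ratio test on column x2 — row 1: entry 0 ≤ 0; row 2: 3/1 = 3. Minimum is 3 at row 2 (x1 leaves); pivot element 1.
Pivot on row 2; the obj-row RHS becomes 6 − (-3)·3 = 15.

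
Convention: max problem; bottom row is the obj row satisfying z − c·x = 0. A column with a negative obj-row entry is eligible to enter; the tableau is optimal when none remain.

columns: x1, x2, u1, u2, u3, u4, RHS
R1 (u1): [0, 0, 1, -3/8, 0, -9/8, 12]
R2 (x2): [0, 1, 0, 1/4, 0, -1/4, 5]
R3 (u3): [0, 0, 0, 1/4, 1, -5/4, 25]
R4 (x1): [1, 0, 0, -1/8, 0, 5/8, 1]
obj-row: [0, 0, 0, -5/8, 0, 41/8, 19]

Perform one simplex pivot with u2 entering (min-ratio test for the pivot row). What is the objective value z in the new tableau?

Ratio test on column u2 — row 1: entry -3/8 ≤ 0; row 2: 5/(1/4) = 20; row 3: 25/(1/4) = 100; row 4: entry -1/8 ≤ 0. Minimum is 20 at row 2 (x2 leaves); pivot element 1/4.
Pivot on row 2; the obj-row RHS becomes 19 − (-5/8)·20 = 63/2.

63/2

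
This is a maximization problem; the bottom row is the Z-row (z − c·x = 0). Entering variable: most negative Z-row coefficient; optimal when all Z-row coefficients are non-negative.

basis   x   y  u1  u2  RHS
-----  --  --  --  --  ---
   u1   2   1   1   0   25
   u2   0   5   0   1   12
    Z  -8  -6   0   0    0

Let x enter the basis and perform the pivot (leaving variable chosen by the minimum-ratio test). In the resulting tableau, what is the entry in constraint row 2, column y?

5

Ratio test on column x — row 1: 25/2 = 25/2; row 2: entry 0 ≤ 0. Minimum is 25/2 at row 1 (u1 leaves); pivot element 2.
Divide row 1 by 2; eliminate column x from the other rows.
Row 2 update in column y: 5 − 0·(1/2) = 5.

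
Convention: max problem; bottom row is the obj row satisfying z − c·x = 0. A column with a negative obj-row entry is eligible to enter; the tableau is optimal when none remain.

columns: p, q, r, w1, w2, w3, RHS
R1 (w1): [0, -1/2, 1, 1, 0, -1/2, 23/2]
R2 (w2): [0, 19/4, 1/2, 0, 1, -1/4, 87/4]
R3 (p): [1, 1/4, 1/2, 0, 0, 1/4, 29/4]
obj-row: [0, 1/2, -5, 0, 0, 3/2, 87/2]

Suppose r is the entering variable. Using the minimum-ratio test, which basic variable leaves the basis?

Column r entries and ratios — w1: (23/2)/1 = 23/2; w2: (87/4)/(1/2) = 87/2; p: (29/4)/(1/2) = 29/2.
Smallest ratio is 23/2 in the row of w1, so w1 leaves.

w1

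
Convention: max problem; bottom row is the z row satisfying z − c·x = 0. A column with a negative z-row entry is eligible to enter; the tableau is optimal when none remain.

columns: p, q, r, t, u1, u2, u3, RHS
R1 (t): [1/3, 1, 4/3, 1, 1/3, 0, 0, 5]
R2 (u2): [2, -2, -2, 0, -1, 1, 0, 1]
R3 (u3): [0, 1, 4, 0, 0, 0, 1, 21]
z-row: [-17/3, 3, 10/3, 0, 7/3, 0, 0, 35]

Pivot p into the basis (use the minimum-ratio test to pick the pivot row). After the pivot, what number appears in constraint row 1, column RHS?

Ratio test on column p — row 1: 5/(1/3) = 15; row 2: 1/2 = 1/2; row 3: entry 0 ≤ 0. Minimum is 1/2 at row 2 (u2 leaves); pivot element 2.
Divide row 2 by 2; eliminate column p from the other rows.
Row 1 update in column RHS: 5 − (1/3)·(1/2) = 29/6.

29/6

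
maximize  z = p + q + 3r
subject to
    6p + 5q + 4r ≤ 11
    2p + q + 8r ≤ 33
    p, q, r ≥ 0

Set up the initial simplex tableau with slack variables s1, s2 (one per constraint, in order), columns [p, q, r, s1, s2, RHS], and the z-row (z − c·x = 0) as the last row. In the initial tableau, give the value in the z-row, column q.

-1

The z-row carries the negated objective coefficients: the q entry is -1.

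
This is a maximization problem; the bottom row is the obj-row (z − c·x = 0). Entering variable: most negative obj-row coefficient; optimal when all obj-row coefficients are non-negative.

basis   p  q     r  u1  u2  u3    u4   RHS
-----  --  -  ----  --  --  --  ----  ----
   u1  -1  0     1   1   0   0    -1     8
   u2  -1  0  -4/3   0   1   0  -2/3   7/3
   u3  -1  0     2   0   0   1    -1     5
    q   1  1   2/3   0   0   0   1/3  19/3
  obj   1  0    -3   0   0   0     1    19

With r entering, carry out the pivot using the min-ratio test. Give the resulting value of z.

53/2

Ratio test on column r — row 1: 8/1 = 8; row 2: entry -4/3 ≤ 0; row 3: 5/2 = 5/2; row 4: (19/3)/(2/3) = 19/2. Minimum is 5/2 at row 3 (u3 leaves); pivot element 2.
Pivot on row 3; the obj-row RHS becomes 19 − (-3)·(5/2) = 53/2.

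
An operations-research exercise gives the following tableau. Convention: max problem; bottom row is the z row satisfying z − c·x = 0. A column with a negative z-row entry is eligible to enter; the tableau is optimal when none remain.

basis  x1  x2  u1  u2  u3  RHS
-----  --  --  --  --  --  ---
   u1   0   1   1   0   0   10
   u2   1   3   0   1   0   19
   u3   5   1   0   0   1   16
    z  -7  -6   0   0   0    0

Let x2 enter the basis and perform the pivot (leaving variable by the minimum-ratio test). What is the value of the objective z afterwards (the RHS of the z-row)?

Ratio test on column x2 — row 1: 10/1 = 10; row 2: 19/3 = 19/3; row 3: 16/1 = 16. Minimum is 19/3 at row 2 (u2 leaves); pivot element 3.
Pivot on row 2; the z-row RHS becomes 0 − (-6)·(19/3) = 38.

38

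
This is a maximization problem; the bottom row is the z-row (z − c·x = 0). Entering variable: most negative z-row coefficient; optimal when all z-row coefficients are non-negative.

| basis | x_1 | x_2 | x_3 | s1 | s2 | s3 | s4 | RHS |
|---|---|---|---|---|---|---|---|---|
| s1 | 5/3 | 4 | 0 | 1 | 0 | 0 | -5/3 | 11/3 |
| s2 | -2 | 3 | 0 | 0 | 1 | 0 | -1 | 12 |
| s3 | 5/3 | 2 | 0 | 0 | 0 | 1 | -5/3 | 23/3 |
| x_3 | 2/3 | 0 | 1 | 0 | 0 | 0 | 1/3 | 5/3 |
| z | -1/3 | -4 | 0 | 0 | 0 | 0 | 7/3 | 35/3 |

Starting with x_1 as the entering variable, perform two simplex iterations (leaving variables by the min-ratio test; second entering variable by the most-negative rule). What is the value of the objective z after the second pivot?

Ratio test on column x_1 — row 1: (11/3)/(5/3) = 11/5; row 2: entry -2 ≤ 0; row 3: (23/3)/(5/3) = 23/5; row 4: (5/3)/(2/3) = 5/2. Minimum is 11/5 at row 1 (s1 leaves); pivot element 5/3.
Pivot on row 1; the z-row RHS becomes 35/3 − (-1/3)·(11/5) = 62/5.
Next entering variable (most negative z-row entry -16/5): x_2.
Ratio test on column x_2 — row 1: (11/5)/(12/5) = 11/12; row 2: (82/5)/(39/5) = 82/39; row 3: entry -2 ≤ 0; row 4: entry -8/5 ≤ 0. Minimum is 11/12 at row 1 (x_1 leaves); pivot element 12/5.
After the second pivot the z-row RHS is 62/5 − (-16/5)·(11/12) = 46/3.

46/3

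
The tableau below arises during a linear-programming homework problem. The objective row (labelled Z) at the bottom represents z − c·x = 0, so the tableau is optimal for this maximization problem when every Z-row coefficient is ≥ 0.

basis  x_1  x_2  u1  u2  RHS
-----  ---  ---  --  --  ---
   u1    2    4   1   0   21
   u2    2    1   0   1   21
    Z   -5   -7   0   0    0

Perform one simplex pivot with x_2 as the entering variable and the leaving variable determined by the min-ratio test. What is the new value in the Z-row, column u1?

Ratio test on column x_2 — row 1: 21/4 = 21/4; row 2: 21/1 = 21. Minimum is 21/4 at row 1 (u1 leaves); pivot element 4.
Divide row 1 by 4; eliminate column x_2 from the other rows.
Z-row update in column u1: 0 − (-7)·(1/4) = 7/4.

7/4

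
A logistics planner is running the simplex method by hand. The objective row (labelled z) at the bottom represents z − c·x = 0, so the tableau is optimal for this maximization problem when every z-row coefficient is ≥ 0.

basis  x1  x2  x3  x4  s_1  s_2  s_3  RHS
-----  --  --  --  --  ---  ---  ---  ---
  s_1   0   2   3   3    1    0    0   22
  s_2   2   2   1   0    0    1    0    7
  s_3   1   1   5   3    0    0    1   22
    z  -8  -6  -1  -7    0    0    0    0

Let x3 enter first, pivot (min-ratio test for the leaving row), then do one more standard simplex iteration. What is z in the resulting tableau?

Ratio test on column x3 — row 1: 22/3 = 22/3; row 2: 7/1 = 7; row 3: 22/5 = 22/5. Minimum is 22/5 at row 3 (s_3 leaves); pivot element 5.
Pivot on row 3; the z-row RHS becomes 0 − (-1)·(22/5) = 22/5.
Next entering variable (most negative z-row entry -39/5): x1.
Ratio test on column x1 — row 1: entry -3/5 ≤ 0; row 2: (13/5)/(9/5) = 13/9; row 3: (22/5)/(1/5) = 22. Minimum is 13/9 at row 2 (s_2 leaves); pivot element 9/5.
After the second pivot the z-row RHS is 22/5 − (-39/5)·(13/9) = 47/3.

47/3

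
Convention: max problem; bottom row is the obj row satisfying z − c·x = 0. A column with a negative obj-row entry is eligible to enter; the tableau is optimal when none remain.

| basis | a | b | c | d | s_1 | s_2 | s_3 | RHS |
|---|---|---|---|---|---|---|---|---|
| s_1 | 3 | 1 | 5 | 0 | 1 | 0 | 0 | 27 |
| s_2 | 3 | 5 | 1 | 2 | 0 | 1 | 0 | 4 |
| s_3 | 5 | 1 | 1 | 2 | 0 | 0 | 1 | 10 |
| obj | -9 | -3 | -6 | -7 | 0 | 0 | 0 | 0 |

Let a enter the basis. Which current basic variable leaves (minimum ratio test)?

Column a entries and ratios — s_1: 27/3 = 9; s_2: 4/3 = 4/3; s_3: 10/5 = 2.
Smallest ratio is 4/3 in the row of s_2, so s_2 leaves.

s_2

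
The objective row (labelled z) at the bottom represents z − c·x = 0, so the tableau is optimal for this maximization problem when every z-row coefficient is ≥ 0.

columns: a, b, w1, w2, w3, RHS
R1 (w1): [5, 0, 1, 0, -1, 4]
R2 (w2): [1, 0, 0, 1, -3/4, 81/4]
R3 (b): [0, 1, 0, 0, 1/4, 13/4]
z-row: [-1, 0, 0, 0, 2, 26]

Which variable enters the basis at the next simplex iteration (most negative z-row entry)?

Negative z-row entries: a: -1.
The most negative is -1 in column a, so a enters.

a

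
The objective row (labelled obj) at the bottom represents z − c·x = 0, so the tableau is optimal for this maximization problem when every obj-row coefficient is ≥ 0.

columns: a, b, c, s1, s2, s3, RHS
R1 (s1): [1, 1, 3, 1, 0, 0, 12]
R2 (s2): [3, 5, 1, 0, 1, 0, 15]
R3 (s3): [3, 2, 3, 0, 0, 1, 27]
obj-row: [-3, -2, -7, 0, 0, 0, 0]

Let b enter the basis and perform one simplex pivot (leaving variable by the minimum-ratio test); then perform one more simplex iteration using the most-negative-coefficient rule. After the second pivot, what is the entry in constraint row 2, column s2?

3/14

Ratio test on column b — row 1: 12/1 = 12; row 2: 15/5 = 3; row 3: 27/2 = 27/2. Minimum is 3 at row 2 (s2 leaves); pivot element 5.
Divide row 2 by 5; eliminate column b from the other rows.
Second iteration: most negative obj-row entry is -33/5 in column c, so c enters.
Ratio test on column c — row 1: 9/(14/5) = 45/14; row 2: 3/(1/5) = 15; row 3: 21/(13/5) = 105/13. Minimum is 45/14 at row 1 (s1 leaves); pivot element 14/5.
Divide row 1 by 14/5; eliminate column c from the other rows.
After both pivots, the entry at constraint row 2, column s2 is 3/14.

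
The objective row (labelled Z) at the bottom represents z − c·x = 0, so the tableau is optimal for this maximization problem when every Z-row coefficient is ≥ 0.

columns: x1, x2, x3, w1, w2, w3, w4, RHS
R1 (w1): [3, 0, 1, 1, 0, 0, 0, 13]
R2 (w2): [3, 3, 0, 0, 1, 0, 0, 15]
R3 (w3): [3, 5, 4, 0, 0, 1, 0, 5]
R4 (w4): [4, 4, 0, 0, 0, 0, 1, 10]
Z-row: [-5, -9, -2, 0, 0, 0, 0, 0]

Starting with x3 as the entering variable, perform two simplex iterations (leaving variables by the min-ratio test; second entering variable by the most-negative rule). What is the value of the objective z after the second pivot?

Ratio test on column x3 — row 1: 13/1 = 13; row 2: entry 0 ≤ 0; row 3: 5/4 = 5/4; row 4: entry 0 ≤ 0. Minimum is 5/4 at row 3 (w3 leaves); pivot element 4.
Pivot on row 3; the Z-row RHS becomes 0 − (-2)·(5/4) = 5/2.
Next entering variable (most negative Z-row entry -13/2): x2.
Ratio test on column x2 — row 1: entry -5/4 ≤ 0; row 2: 15/3 = 5; row 3: (5/4)/(5/4) = 1; row 4: 10/4 = 5/2. Minimum is 1 at row 3 (x3 leaves); pivot element 5/4.
After the second pivot the Z-row RHS is 5/2 − (-13/2)·1 = 9.

9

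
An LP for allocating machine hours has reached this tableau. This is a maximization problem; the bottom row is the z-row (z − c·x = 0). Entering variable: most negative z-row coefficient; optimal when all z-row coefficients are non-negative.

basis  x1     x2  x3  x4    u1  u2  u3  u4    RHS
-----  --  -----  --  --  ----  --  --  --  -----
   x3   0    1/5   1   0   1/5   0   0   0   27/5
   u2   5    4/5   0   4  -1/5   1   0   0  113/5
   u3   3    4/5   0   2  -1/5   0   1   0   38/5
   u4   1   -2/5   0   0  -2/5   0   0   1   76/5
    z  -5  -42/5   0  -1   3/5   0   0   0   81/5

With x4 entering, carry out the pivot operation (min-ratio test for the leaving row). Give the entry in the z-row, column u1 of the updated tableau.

1/2

Ratio test on column x4 — row 1: entry 0 ≤ 0; row 2: (113/5)/4 = 113/20; row 3: (38/5)/2 = 19/5; row 4: entry 0 ≤ 0. Minimum is 19/5 at row 3 (u3 leaves); pivot element 2.
Divide row 3 by 2; eliminate column x4 from the other rows.
z-row update in column u1: 3/5 − (-1)·(-1/10) = 1/2.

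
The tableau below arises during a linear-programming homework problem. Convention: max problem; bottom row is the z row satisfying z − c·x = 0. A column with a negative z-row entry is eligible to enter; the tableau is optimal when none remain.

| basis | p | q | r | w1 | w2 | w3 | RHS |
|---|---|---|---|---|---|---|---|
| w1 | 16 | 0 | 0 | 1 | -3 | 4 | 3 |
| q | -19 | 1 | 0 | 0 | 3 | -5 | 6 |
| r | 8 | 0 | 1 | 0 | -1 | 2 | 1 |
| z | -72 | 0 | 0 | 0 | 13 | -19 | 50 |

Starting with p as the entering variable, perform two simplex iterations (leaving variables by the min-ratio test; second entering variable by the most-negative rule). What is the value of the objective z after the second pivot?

119/2

Ratio test on column p — row 1: 3/16 = 3/16; row 2: entry -19 ≤ 0; row 3: 1/8 = 1/8. Minimum is 1/8 at row 3 (r leaves); pivot element 8.
Pivot on row 3; the z-row RHS becomes 50 − (-72)·(1/8) = 59.
Next entering variable (most negative z-row entry -1): w3.
Ratio test on column w3 — row 1: entry 0 ≤ 0; row 2: entry -1/4 ≤ 0; row 3: (1/8)/(1/4) = 1/2. Minimum is 1/2 at row 3 (p leaves); pivot element 1/4.
After the second pivot the z-row RHS is 59 − (-1)·(1/2) = 119/2.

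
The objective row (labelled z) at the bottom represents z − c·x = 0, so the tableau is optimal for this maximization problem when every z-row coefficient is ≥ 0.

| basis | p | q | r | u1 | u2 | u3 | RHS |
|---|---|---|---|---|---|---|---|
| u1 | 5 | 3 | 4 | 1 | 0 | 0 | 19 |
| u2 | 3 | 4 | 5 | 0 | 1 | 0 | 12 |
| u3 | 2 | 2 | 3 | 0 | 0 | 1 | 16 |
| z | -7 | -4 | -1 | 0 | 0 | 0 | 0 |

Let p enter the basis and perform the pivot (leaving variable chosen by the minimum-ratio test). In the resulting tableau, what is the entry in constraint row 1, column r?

4/5

Ratio test on column p — row 1: 19/5 = 19/5; row 2: 12/3 = 4; row 3: 16/2 = 8. Minimum is 19/5 at row 1 (u1 leaves); pivot element 5.
Divide row 1 by 5; eliminate column p from the other rows.
In the new row 1, the r entry is the old entry divided by the pivot: 4/5 = 4/5.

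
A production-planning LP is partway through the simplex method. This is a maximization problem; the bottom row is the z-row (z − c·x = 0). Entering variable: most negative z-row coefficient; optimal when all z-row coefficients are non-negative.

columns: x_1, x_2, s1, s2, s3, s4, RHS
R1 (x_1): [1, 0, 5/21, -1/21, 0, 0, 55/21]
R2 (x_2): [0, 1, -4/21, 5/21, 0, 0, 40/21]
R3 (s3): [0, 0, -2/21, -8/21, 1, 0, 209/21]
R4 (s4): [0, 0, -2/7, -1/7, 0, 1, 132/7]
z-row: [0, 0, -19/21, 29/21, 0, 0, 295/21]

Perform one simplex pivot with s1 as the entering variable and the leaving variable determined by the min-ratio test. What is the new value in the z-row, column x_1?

Ratio test on column s1 — row 1: (55/21)/(5/21) = 11; row 2: entry -4/21 ≤ 0; row 3: entry -2/21 ≤ 0; row 4: entry -2/7 ≤ 0. Minimum is 11 at row 1 (x_1 leaves); pivot element 5/21.
Divide row 1 by 5/21; eliminate column s1 from the other rows.
z-row update in column x_1: 0 − (-19/21)·(21/5) = 19/5.

19/5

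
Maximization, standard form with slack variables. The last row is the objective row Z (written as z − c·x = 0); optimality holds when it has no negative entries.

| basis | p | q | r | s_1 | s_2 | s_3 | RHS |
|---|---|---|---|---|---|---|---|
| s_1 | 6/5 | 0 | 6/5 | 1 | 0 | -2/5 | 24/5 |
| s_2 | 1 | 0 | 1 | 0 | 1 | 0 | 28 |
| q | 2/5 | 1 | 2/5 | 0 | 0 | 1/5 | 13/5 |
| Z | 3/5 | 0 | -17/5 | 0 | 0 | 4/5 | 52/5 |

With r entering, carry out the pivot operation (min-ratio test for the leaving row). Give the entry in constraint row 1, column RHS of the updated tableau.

Ratio test on column r — row 1: (24/5)/(6/5) = 4; row 2: 28/1 = 28; row 3: (13/5)/(2/5) = 13/2. Minimum is 4 at row 1 (s_1 leaves); pivot element 6/5.
Divide row 1 by 6/5; eliminate column r from the other rows.
In the new row 1, the RHS entry is the old entry divided by the pivot: (24/5)/(6/5) = 4.

4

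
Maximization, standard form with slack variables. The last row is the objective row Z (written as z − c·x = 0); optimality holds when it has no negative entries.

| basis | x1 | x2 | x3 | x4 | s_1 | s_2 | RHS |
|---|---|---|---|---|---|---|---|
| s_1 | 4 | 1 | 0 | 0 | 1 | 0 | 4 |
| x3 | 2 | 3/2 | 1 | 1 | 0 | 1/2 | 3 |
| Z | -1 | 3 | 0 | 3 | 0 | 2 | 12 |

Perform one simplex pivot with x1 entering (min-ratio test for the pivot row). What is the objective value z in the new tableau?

13

Ratio test on column x1 — row 1: 4/4 = 1; row 2: 3/2 = 3/2. Minimum is 1 at row 1 (s_1 leaves); pivot element 4.
Pivot on row 1; the Z-row RHS becomes 12 − (-1)·1 = 13.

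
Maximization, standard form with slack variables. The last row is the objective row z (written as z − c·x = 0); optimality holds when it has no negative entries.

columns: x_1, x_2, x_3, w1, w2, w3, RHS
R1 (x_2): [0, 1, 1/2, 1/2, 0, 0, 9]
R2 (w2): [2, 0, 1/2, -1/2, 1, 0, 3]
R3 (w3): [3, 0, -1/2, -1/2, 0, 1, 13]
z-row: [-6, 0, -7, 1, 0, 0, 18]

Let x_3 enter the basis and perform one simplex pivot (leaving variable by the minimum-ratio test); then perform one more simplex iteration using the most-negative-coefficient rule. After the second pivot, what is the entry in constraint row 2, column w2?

1

Ratio test on column x_3 — row 1: 9/(1/2) = 18; row 2: 3/(1/2) = 6; row 3: entry -1/2 ≤ 0. Minimum is 6 at row 2 (w2 leaves); pivot element 1/2.
Divide row 2 by 1/2; eliminate column x_3 from the other rows.
Second iteration: most negative z-row entry is -6 in column w1, so w1 enters.
Ratio test on column w1 — row 1: 6/1 = 6; row 2: entry -1 ≤ 0; row 3: entry -1 ≤ 0. Minimum is 6 at row 1 (x_2 leaves); pivot element 1.
Divide row 1 by 1; eliminate column w1 from the other rows.
After both pivots, the entry at constraint row 2, column w2 is 1.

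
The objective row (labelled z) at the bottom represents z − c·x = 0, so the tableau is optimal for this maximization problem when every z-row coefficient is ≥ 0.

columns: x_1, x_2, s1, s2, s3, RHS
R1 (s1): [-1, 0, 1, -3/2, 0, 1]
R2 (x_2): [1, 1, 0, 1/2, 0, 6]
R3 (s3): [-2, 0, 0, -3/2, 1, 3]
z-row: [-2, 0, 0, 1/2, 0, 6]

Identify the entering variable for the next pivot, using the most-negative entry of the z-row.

x_1

Negative z-row entries: x_1: -2.
The most negative is -2 in column x_1, so x_1 enters.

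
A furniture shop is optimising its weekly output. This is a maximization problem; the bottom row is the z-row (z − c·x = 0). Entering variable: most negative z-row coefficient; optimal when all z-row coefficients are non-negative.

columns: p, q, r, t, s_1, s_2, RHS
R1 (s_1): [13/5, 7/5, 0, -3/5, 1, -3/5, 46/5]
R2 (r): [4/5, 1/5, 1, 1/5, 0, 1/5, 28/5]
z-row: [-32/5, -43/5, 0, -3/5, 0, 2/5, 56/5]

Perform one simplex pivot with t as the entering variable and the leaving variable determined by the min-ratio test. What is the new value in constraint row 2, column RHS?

Ratio test on column t — row 1: entry -3/5 ≤ 0; row 2: (28/5)/(1/5) = 28. Minimum is 28 at row 2 (r leaves); pivot element 1/5.
Divide row 2 by 1/5; eliminate column t from the other rows.
In the new row 2, the RHS entry is the old entry divided by the pivot: (28/5)/(1/5) = 28.

28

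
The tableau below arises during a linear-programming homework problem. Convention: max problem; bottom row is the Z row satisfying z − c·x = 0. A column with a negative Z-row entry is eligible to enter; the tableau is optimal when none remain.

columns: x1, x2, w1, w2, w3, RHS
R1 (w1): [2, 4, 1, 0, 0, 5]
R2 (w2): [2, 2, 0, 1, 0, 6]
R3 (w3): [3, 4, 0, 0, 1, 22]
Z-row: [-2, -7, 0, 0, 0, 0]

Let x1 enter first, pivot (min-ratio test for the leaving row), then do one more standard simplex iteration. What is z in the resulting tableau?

35/4

Ratio test on column x1 — row 1: 5/2 = 5/2; row 2: 6/2 = 3; row 3: 22/3 = 22/3. Minimum is 5/2 at row 1 (w1 leaves); pivot element 2.
Pivot on row 1; the Z-row RHS becomes 0 − (-2)·(5/2) = 5.
Next entering variable (most negative Z-row entry -3): x2.
Ratio test on column x2 — row 1: (5/2)/2 = 5/4; row 2: entry -2 ≤ 0; row 3: entry -2 ≤ 0. Minimum is 5/4 at row 1 (x1 leaves); pivot element 2.
After the second pivot the Z-row RHS is 5 − (-3)·(5/4) = 35/4.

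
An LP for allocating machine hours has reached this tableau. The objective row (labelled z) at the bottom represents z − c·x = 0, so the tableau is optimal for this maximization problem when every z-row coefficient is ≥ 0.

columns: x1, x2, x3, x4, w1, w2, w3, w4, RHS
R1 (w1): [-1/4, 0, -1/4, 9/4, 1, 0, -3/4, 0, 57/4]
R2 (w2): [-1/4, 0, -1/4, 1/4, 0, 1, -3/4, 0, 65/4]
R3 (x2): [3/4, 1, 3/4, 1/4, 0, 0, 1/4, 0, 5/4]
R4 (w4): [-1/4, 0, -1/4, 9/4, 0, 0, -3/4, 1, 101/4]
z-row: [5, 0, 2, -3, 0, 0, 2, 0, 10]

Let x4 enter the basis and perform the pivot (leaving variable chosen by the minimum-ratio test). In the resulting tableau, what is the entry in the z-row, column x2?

Ratio test on column x4 — row 1: (57/4)/(9/4) = 19/3; row 2: (65/4)/(1/4) = 65; row 3: (5/4)/(1/4) = 5; row 4: (101/4)/(9/4) = 101/9. Minimum is 5 at row 3 (x2 leaves); pivot element 1/4.
Divide row 3 by 1/4; eliminate column x4 from the other rows.
z-row update in column x2: 0 − (-3)·4 = 12.

12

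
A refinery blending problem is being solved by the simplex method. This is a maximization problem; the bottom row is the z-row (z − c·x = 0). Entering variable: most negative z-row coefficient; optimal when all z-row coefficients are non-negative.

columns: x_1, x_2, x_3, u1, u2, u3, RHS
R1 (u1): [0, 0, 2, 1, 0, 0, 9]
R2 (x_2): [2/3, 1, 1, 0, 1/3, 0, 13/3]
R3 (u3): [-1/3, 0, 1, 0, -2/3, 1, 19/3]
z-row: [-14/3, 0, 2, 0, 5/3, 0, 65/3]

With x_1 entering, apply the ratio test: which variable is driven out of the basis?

x_2

Column x_1 entries and ratios — u1: 0 ≤ 0, skip; x_2: (13/3)/(2/3) = 13/2; u3: -1/3 ≤ 0, skip.
Smallest ratio is 13/2 in the row of x_2, so x_2 leaves.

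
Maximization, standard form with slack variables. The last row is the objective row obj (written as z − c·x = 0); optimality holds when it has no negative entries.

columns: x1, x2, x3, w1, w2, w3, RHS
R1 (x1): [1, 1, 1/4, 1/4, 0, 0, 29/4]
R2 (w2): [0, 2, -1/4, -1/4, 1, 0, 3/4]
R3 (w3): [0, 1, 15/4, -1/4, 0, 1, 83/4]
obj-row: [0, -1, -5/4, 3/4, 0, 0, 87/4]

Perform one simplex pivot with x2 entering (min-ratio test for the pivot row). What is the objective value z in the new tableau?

Ratio test on column x2 — row 1: (29/4)/1 = 29/4; row 2: (3/4)/2 = 3/8; row 3: (83/4)/1 = 83/4. Minimum is 3/8 at row 2 (w2 leaves); pivot element 2.
Pivot on row 2; the obj-row RHS becomes 87/4 − (-1)·(3/8) = 177/8.

177/8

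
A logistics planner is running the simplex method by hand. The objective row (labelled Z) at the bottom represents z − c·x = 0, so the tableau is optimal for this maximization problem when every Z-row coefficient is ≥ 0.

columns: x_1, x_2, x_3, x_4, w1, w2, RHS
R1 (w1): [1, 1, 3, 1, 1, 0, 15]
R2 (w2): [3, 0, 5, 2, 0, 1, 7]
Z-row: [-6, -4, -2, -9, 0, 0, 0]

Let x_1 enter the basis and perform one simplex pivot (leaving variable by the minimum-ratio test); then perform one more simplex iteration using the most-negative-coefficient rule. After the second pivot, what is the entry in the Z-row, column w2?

9/2

Ratio test on column x_1 — row 1: 15/1 = 15; row 2: 7/3 = 7/3. Minimum is 7/3 at row 2 (w2 leaves); pivot element 3.
Divide row 2 by 3; eliminate column x_1 from the other rows.
Second iteration: most negative Z-row entry is -5 in column x_4, so x_4 enters.
Ratio test on column x_4 — row 1: (38/3)/(1/3) = 38; row 2: (7/3)/(2/3) = 7/2. Minimum is 7/2 at row 2 (x_1 leaves); pivot element 2/3.
Divide row 2 by 2/3; eliminate column x_4 from the other rows.
After both pivots, the entry at the Z-row, column w2 is 9/2.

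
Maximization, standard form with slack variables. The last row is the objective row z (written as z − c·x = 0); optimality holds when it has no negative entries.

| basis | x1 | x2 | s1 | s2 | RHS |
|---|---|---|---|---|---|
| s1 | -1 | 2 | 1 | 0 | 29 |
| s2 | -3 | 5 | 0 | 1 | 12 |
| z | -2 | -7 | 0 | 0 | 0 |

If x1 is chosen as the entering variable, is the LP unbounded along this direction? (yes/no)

Every constraint-row entry in column x1 is ≤ 0, so increasing x1 is unbounded.

yes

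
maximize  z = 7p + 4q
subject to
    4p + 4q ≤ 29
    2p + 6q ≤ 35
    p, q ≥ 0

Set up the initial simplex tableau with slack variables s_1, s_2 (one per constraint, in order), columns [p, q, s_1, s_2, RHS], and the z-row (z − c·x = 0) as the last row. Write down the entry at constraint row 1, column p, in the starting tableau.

Constraint 1 has coefficient 4 on p.

4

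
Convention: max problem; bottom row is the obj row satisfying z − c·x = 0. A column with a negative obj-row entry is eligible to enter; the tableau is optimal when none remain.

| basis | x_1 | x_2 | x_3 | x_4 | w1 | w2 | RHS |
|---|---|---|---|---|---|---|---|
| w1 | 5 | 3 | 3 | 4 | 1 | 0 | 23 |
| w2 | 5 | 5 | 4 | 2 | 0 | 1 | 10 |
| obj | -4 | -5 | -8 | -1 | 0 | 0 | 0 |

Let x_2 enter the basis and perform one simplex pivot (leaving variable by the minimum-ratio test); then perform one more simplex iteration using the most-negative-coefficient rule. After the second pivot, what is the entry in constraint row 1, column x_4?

Ratio test on column x_2 — row 1: 23/3 = 23/3; row 2: 10/5 = 2. Minimum is 2 at row 2 (w2 leaves); pivot element 5.
Divide row 2 by 5; eliminate column x_2 from the other rows.
Second iteration: most negative obj-row entry is -4 in column x_3, so x_3 enters.
Ratio test on column x_3 — row 1: 17/(3/5) = 85/3; row 2: 2/(4/5) = 5/2. Minimum is 5/2 at row 2 (x_2 leaves); pivot element 4/5.
Divide row 2 by 4/5; eliminate column x_3 from the other rows.
After both pivots, the entry at constraint row 1, column x_4 is 5/2.

5/2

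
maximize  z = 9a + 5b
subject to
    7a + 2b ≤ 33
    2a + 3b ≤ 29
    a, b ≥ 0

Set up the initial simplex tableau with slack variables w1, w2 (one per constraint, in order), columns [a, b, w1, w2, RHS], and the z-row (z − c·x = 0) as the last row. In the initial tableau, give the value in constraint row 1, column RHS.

The RHS of constraint 1 is b_1 = 33.

33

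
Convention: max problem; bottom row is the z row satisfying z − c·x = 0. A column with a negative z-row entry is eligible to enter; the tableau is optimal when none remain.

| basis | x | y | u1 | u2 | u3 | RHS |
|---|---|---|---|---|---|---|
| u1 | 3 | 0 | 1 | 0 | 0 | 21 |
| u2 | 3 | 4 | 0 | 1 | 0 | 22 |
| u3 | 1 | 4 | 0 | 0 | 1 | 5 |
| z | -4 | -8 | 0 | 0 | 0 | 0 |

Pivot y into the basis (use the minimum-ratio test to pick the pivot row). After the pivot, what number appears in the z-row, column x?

Ratio test on column y — row 1: entry 0 ≤ 0; row 2: 22/4 = 11/2; row 3: 5/4 = 5/4. Minimum is 5/4 at row 3 (u3 leaves); pivot element 4.
Divide row 3 by 4; eliminate column y from the other rows.
z-row update in column x: -4 − (-8)·(1/4) = -2.

-2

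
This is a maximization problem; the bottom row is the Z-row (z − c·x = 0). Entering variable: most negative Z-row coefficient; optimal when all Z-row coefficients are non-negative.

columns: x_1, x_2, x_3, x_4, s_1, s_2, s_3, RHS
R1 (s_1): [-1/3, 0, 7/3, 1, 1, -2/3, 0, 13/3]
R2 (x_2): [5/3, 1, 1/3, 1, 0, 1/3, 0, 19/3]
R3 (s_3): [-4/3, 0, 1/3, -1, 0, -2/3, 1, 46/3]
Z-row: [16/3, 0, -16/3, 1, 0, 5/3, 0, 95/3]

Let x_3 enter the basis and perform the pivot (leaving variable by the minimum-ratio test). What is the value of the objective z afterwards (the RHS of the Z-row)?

291/7

Ratio test on column x_3 — row 1: (13/3)/(7/3) = 13/7; row 2: (19/3)/(1/3) = 19; row 3: (46/3)/(1/3) = 46. Minimum is 13/7 at row 1 (s_1 leaves); pivot element 7/3.
Pivot on row 1; the Z-row RHS becomes 95/3 − (-16/3)·(13/7) = 291/7.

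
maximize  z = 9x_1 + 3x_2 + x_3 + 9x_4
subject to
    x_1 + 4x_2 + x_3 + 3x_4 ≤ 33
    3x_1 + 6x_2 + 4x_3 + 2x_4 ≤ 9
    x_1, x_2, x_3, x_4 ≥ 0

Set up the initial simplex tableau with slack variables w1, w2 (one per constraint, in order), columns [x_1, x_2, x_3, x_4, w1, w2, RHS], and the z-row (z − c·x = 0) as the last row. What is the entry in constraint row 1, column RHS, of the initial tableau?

The RHS of constraint 1 is b_1 = 33.

33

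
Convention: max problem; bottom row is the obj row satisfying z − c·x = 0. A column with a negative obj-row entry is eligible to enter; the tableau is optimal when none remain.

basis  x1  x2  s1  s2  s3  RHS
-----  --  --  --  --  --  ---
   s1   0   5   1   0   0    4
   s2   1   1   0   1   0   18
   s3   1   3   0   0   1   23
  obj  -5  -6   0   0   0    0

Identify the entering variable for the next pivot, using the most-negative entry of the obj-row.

x2

Negative obj-row entries: x1: -5, x2: -6.
The most negative is -6 in column x2, so x2 enters.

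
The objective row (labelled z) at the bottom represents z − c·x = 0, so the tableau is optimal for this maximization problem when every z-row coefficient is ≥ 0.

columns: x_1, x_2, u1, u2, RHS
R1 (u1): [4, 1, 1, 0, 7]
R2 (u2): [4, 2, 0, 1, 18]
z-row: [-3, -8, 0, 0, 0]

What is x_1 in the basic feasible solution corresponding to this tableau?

x_1 is not in the basis, so in the current basic feasible solution x_1 = 0.

0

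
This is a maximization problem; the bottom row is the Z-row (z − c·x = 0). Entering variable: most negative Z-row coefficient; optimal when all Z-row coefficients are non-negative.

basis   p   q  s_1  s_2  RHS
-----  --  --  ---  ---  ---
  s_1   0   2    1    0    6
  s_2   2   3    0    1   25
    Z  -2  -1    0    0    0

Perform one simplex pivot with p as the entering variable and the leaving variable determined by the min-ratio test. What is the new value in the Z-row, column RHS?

25

Ratio test on column p — row 1: entry 0 ≤ 0; row 2: 25/2 = 25/2. Minimum is 25/2 at row 2 (s_2 leaves); pivot element 2.
Divide row 2 by 2; eliminate column p from the other rows.
Z-row update in column RHS: 0 − (-2)·(25/2) = 25.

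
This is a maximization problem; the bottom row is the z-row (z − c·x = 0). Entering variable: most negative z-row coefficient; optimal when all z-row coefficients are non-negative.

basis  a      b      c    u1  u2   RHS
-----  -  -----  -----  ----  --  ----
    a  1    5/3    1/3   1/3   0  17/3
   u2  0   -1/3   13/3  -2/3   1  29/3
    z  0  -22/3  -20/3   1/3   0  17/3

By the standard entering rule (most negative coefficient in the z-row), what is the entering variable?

b

Negative z-row entries: b: -22/3, c: -20/3.
The most negative is -22/3 in column b, so b enters.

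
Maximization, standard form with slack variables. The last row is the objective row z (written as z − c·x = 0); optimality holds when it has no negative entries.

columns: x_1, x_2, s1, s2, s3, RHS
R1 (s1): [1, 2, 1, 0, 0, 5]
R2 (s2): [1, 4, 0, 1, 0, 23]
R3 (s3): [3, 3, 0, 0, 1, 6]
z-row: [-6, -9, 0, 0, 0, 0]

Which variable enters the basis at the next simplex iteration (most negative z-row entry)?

x_2

Negative z-row entries: x_1: -6, x_2: -9.
The most negative is -9 in column x_2, so x_2 enters.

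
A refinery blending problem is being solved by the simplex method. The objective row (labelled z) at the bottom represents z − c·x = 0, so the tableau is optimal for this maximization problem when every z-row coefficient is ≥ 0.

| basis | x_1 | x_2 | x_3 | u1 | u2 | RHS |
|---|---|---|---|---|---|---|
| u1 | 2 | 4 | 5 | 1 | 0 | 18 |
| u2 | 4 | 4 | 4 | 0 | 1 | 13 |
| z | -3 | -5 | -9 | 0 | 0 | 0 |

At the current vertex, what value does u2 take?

u2 is basic (row 2); its value is the RHS of that row, 13.

13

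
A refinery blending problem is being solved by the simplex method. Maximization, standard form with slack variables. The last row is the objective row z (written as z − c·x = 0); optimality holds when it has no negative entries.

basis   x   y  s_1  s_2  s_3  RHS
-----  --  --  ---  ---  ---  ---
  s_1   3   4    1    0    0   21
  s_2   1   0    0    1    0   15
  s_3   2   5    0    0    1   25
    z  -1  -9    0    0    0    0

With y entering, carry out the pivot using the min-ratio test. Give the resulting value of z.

Ratio test on column y — row 1: 21/4 = 21/4; row 2: entry 0 ≤ 0; row 3: 25/5 = 5. Minimum is 5 at row 3 (s_3 leaves); pivot element 5.
Pivot on row 3; the z-row RHS becomes 0 − (-9)·5 = 45.

45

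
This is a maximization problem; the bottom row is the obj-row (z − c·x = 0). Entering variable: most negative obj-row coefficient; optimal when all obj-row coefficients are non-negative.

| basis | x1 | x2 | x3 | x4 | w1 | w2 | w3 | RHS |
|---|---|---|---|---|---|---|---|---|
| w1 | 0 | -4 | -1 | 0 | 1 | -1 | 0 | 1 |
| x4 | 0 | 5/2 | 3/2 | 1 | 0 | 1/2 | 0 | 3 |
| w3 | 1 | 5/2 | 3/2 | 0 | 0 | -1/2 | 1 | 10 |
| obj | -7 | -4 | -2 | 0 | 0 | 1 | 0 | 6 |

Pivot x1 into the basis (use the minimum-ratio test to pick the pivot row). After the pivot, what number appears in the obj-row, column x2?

27/2

Ratio test on column x1 — row 1: entry 0 ≤ 0; row 2: entry 0 ≤ 0; row 3: 10/1 = 10. Minimum is 10 at row 3 (w3 leaves); pivot element 1.
Divide row 3 by 1; eliminate column x1 from the other rows.
obj-row update in column x2: -4 − (-7)·(5/2) = 27/2.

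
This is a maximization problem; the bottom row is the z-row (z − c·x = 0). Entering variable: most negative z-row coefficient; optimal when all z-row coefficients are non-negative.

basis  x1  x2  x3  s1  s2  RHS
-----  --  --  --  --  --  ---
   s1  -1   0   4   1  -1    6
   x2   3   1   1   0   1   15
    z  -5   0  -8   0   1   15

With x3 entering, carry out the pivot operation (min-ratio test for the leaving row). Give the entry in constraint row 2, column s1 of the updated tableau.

Ratio test on column x3 — row 1: 6/4 = 3/2; row 2: 15/1 = 15. Minimum is 3/2 at row 1 (s1 leaves); pivot element 4.
Divide row 1 by 4; eliminate column x3 from the other rows.
Row 2 update in column s1: 0 − 1·(1/4) = -1/4.

-1/4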